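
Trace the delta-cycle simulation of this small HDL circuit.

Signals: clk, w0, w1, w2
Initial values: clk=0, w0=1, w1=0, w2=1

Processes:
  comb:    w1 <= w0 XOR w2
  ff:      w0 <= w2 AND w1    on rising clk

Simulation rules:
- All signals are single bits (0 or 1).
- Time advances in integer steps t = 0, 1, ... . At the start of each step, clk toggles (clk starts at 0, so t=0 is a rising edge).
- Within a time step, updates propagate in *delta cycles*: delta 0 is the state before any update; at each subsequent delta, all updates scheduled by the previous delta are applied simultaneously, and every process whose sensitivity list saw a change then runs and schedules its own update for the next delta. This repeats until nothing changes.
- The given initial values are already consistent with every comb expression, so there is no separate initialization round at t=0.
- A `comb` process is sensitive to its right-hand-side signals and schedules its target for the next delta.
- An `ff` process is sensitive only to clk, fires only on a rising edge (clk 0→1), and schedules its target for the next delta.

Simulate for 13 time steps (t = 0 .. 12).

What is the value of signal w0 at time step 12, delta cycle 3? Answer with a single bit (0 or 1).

0

t0.Δ0 w2=1 clk=0 w1=0 w0=1
t0.Δ1 w2=1 clk=1 w1=0 w0=1
t0.Δ2 w2=1 clk=1 w1=0 w0=0
t0.Δ3 w2=1 clk=1 w1=1 w0=0
t1.Δ0 w2=1 clk=1 w1=1 w0=0
t1.Δ1 w2=1 clk=0 w1=1 w0=0
t2.Δ0 w2=1 clk=0 w1=1 w0=0
t2.Δ1 w2=1 clk=1 w1=1 w0=0
t2.Δ2 w2=1 clk=1 w1=1 w0=1
t2.Δ3 w2=1 clk=1 w1=0 w0=1
t3.Δ0 w2=1 clk=1 w1=0 w0=1
t3.Δ1 w2=1 clk=0 w1=0 w0=1
t4.Δ0 w2=1 clk=0 w1=0 w0=1
t4.Δ1 w2=1 clk=1 w1=0 w0=1
t4.Δ2 w2=1 clk=1 w1=0 w0=0
t4.Δ3 w2=1 clk=1 w1=1 w0=0
t5.Δ0 w2=1 clk=1 w1=1 w0=0
t5.Δ1 w2=1 clk=0 w1=1 w0=0
t6.Δ0 w2=1 clk=0 w1=1 w0=0
t6.Δ1 w2=1 clk=1 w1=1 w0=0
t6.Δ2 w2=1 clk=1 w1=1 w0=1
t6.Δ3 w2=1 clk=1 w1=0 w0=1
t7.Δ0 w2=1 clk=1 w1=0 w0=1
t7.Δ1 w2=1 clk=0 w1=0 w0=1
t8.Δ0 w2=1 clk=0 w1=0 w0=1
t8.Δ1 w2=1 clk=1 w1=0 w0=1
t8.Δ2 w2=1 clk=1 w1=0 w0=0
t8.Δ3 w2=1 clk=1 w1=1 w0=0
t9.Δ0 w2=1 clk=1 w1=1 w0=0
t9.Δ1 w2=1 clk=0 w1=1 w0=0
t10.Δ0 w2=1 clk=0 w1=1 w0=0
t10.Δ1 w2=1 clk=1 w1=1 w0=0
t10.Δ2 w2=1 clk=1 w1=1 w0=1
t10.Δ3 w2=1 clk=1 w1=0 w0=1
t11.Δ0 w2=1 clk=1 w1=0 w0=1
t11.Δ1 w2=1 clk=0 w1=0 w0=1
t12.Δ0 w2=1 clk=0 w1=0 w0=1
t12.Δ1 w2=1 clk=1 w1=0 w0=1
t12.Δ2 w2=1 clk=1 w1=0 w0=0
t12.Δ3 w2=1 clk=1 w1=1 w0=0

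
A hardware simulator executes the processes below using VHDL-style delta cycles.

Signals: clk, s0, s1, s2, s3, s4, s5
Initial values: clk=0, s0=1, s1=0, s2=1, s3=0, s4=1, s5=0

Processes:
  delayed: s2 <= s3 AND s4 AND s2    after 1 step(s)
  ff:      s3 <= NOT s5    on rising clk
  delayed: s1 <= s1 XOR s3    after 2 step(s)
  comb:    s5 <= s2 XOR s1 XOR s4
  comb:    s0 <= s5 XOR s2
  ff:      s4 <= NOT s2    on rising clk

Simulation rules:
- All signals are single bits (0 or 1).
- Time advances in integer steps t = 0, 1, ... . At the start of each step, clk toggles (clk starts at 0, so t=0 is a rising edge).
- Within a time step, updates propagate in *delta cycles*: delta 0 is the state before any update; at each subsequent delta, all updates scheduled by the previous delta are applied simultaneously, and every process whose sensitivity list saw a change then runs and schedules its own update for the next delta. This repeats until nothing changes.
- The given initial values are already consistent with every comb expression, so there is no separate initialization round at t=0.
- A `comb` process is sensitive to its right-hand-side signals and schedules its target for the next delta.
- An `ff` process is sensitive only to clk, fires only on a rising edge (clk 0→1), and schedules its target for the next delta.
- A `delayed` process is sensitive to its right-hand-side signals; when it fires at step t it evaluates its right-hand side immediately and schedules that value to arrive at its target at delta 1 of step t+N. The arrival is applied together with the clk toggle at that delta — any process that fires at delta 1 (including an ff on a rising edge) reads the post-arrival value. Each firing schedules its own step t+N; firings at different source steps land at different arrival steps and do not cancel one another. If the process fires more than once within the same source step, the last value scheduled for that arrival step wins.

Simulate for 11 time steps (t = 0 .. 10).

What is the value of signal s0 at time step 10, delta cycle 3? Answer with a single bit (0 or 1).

1

t=0 Δ0: s1=0 s4=1 s3=0 s5=0 s2=1 clk=0 s0=1
  Δ1: clk:0→1
  Δ2: s4:1→0, s3:0→1
  Δ3: s5:0→1
  Δ4: s0:1→0
  (4Δ to stable)
t=1 Δ0: s1=0 s4=0 s3=1 s5=1 s2=1 clk=1 s0=0
  Δ1: s2:1→0, clk:1→0
  Δ2: s5:1→0, s0:0→1
  Δ3: s0:1→0
  (3Δ to stable)
t=2 Δ0: s1=0 s4=0 s3=1 s5=0 s2=0 clk=0 s0=0
  Δ1: s1:0→1, clk:0→1
  Δ2: s4:0→1, s5:0→1
  Δ3: s5:1→0, s0:0→1
  Δ4: s0:1→0
  (4Δ to stable)
t=3 Δ0: s1=1 s4=1 s3=1 s5=0 s2=0 clk=1 s0=0
  Δ1: clk:1→0
  (1Δ to stable)
t=4 Δ0: s1=1 s4=1 s3=1 s5=0 s2=0 clk=0 s0=0
  Δ1: s1:1→0, clk:0→1
  Δ2: s5:0→1
  Δ3: s0:0→1
  (3Δ to stable)
t=5 Δ0: s1=0 s4=1 s3=1 s5=1 s2=0 clk=1 s0=1
  Δ1: clk:1→0
  (1Δ to stable)
t=6 Δ0: s1=0 s4=1 s3=1 s5=1 s2=0 clk=0 s0=1
  Δ1: s1:0→1, clk:0→1
  Δ2: s3:1→0, s5:1→0
  Δ3: s0:1→0
  (3Δ to stable)
t=7 Δ0: s1=1 s4=1 s3=0 s5=0 s2=0 clk=1 s0=0
  Δ1: clk:1→0
  (1Δ to stable)
t=8 Δ0: s1=1 s4=1 s3=0 s5=0 s2=0 clk=0 s0=0
  Δ1: clk:0→1
  Δ2: s3:0→1
  (2Δ to stable)
t=9 Δ0: s1=1 s4=1 s3=1 s5=0 s2=0 clk=1 s0=0
  Δ1: clk:1→0
  (1Δ to stable)
t=10 Δ0: s1=1 s4=1 s3=1 s5=0 s2=0 clk=0 s0=0
  Δ1: s1:1→0, clk:0→1
  Δ2: s5:0→1
  Δ3: s0:0→1
  (3Δ to stable)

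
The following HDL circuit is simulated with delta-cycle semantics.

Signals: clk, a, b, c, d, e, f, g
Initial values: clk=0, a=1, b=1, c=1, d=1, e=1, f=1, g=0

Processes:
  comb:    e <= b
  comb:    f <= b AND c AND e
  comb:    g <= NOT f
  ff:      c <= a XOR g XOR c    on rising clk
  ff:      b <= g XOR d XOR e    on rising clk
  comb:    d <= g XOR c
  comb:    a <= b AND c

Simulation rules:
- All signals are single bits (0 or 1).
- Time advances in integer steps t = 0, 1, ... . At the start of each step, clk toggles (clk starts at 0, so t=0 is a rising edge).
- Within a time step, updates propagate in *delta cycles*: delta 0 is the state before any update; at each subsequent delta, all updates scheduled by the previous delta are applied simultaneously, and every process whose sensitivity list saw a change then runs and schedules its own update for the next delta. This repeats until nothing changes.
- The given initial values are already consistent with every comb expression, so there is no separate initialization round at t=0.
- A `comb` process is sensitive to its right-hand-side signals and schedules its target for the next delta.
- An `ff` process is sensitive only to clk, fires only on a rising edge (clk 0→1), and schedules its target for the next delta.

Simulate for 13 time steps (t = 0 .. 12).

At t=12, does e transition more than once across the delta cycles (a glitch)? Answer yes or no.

[bits: f,a,e,clk,d,g,c,b]
t=0: Δ0=11101011 Δ1=11111011 Δ2=11111000 Δ3=00010000 Δ4=00010100 Δ5=00011100 | 5Δ
t=1: Δ0=00011100 Δ1=00001100 | 1Δ
t=2: Δ0=00001100 Δ1=00011100 Δ2=00011110 Δ3=00010110 | 3Δ
t=3: Δ0=00010110 Δ1=00000110 | 1Δ
t=4: Δ0=00000110 Δ1=00010110 Δ2=00010101 Δ3=00111101 | 3Δ
t=5: Δ0=00111101 Δ1=00101101 | 1Δ
t=6: Δ0=00101101 Δ1=00111101 Δ2=00111111 Δ3=11110111 Δ4=11110011 Δ5=11111011 | 5Δ
t=7: Δ0=11111011 Δ1=11101011 | 1Δ
t=8: Δ0=11101011 Δ1=11111011 Δ2=11111000 Δ3=00010000 Δ4=00010100 Δ5=00011100 | 5Δ
t=9: Δ0=00011100 Δ1=00001100 | 1Δ
t=10: Δ0=00001100 Δ1=00011100 Δ2=00011110 Δ3=00010110 | 3Δ
t=11: Δ0=00010110 Δ1=00000110 | 1Δ
t=12: Δ0=00000110 Δ1=00010110 Δ2=00010101 Δ3=00111101 | 3Δ

no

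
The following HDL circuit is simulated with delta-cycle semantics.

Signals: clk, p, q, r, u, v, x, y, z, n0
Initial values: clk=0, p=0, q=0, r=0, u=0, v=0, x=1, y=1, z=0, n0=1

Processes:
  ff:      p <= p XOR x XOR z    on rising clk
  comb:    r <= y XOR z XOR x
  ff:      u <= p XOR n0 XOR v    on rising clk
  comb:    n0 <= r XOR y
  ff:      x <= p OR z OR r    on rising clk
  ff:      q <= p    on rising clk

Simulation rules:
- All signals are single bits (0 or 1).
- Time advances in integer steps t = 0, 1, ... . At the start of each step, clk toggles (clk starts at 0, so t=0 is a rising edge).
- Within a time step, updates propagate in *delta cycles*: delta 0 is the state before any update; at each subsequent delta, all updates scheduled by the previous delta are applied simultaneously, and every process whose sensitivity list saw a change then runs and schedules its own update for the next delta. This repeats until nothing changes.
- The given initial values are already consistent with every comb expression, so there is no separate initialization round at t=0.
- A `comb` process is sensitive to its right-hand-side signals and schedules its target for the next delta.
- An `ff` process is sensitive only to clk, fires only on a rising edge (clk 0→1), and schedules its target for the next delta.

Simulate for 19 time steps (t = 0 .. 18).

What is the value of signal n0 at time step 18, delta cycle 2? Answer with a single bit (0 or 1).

1

t0.Δ0 u=0 z=0 n0=1 x=1 clk=0 y=1 q=0 r=0 v=0 p=0
t0.Δ1 u=0 z=0 n0=1 x=1 clk=1 y=1 q=0 r=0 v=0 p=0
t0.Δ2 u=1 z=0 n0=1 x=0 clk=1 y=1 q=0 r=0 v=0 p=1
t0.Δ3 u=1 z=0 n0=1 x=0 clk=1 y=1 q=0 r=1 v=0 p=1
t0.Δ4 u=1 z=0 n0=0 x=0 clk=1 y=1 q=0 r=1 v=0 p=1
t1.Δ0 u=1 z=0 n0=0 x=0 clk=1 y=1 q=0 r=1 v=0 p=1
t1.Δ1 u=1 z=0 n0=0 x=0 clk=0 y=1 q=0 r=1 v=0 p=1
t2.Δ0 u=1 z=0 n0=0 x=0 clk=0 y=1 q=0 r=1 v=0 p=1
t2.Δ1 u=1 z=0 n0=0 x=0 clk=1 y=1 q=0 r=1 v=0 p=1
t2.Δ2 u=1 z=0 n0=0 x=1 clk=1 y=1 q=1 r=1 v=0 p=1
t2.Δ3 u=1 z=0 n0=0 x=1 clk=1 y=1 q=1 r=0 v=0 p=1
t2.Δ4 u=1 z=0 n0=1 x=1 clk=1 y=1 q=1 r=0 v=0 p=1
t3.Δ0 u=1 z=0 n0=1 x=1 clk=1 y=1 q=1 r=0 v=0 p=1
t3.Δ1 u=1 z=0 n0=1 x=1 clk=0 y=1 q=1 r=0 v=0 p=1
t4.Δ0 u=1 z=0 n0=1 x=1 clk=0 y=1 q=1 r=0 v=0 p=1
t4.Δ1 u=1 z=0 n0=1 x=1 clk=1 y=1 q=1 r=0 v=0 p=1
t4.Δ2 u=0 z=0 n0=1 x=1 clk=1 y=1 q=1 r=0 v=0 p=0
t5.Δ0 u=0 z=0 n0=1 x=1 clk=1 y=1 q=1 r=0 v=0 p=0
t5.Δ1 u=0 z=0 n0=1 x=1 clk=0 y=1 q=1 r=0 v=0 p=0
t6.Δ0 u=0 z=0 n0=1 x=1 clk=0 y=1 q=1 r=0 v=0 p=0
t6.Δ1 u=0 z=0 n0=1 x=1 clk=1 y=1 q=1 r=0 v=0 p=0
t6.Δ2 u=1 z=0 n0=1 x=0 clk=1 y=1 q=0 r=0 v=0 p=1
t6.Δ3 u=1 z=0 n0=1 x=0 clk=1 y=1 q=0 r=1 v=0 p=1
t6.Δ4 u=1 z=0 n0=0 x=0 clk=1 y=1 q=0 r=1 v=0 p=1
t7.Δ0 u=1 z=0 n0=0 x=0 clk=1 y=1 q=0 r=1 v=0 p=1
t7.Δ1 u=1 z=0 n0=0 x=0 clk=0 y=1 q=0 r=1 v=0 p=1
t8.Δ0 u=1 z=0 n0=0 x=0 clk=0 y=1 q=0 r=1 v=0 p=1
t8.Δ1 u=1 z=0 n0=0 x=0 clk=1 y=1 q=0 r=1 v=0 p=1
t8.Δ2 u=1 z=0 n0=0 x=1 clk=1 y=1 q=1 r=1 v=0 p=1
t8.Δ3 u=1 z=0 n0=0 x=1 clk=1 y=1 q=1 r=0 v=0 p=1
t8.Δ4 u=1 z=0 n0=1 x=1 clk=1 y=1 q=1 r=0 v=0 p=1
t9.Δ0 u=1 z=0 n0=1 x=1 clk=1 y=1 q=1 r=0 v=0 p=1
t9.Δ1 u=1 z=0 n0=1 x=1 clk=0 y=1 q=1 r=0 v=0 p=1
t10.Δ0 u=1 z=0 n0=1 x=1 clk=0 y=1 q=1 r=0 v=0 p=1
t10.Δ1 u=1 z=0 n0=1 x=1 clk=1 y=1 q=1 r=0 v=0 p=1
t10.Δ2 u=0 z=0 n0=1 x=1 clk=1 y=1 q=1 r=0 v=0 p=0
t11.Δ0 u=0 z=0 n0=1 x=1 clk=1 y=1 q=1 r=0 v=0 p=0
t11.Δ1 u=0 z=0 n0=1 x=1 clk=0 y=1 q=1 r=0 v=0 p=0
t12.Δ0 u=0 z=0 n0=1 x=1 clk=0 y=1 q=1 r=0 v=0 p=0
t12.Δ1 u=0 z=0 n0=1 x=1 clk=1 y=1 q=1 r=0 v=0 p=0
t12.Δ2 u=1 z=0 n0=1 x=0 clk=1 y=1 q=0 r=0 v=0 p=1
t12.Δ3 u=1 z=0 n0=1 x=0 clk=1 y=1 q=0 r=1 v=0 p=1
t12.Δ4 u=1 z=0 n0=0 x=0 clk=1 y=1 q=0 r=1 v=0 p=1
t13.Δ0 u=1 z=0 n0=0 x=0 clk=1 y=1 q=0 r=1 v=0 p=1
t13.Δ1 u=1 z=0 n0=0 x=0 clk=0 y=1 q=0 r=1 v=0 p=1
t14.Δ0 u=1 z=0 n0=0 x=0 clk=0 y=1 q=0 r=1 v=0 p=1
t14.Δ1 u=1 z=0 n0=0 x=0 clk=1 y=1 q=0 r=1 v=0 p=1
t14.Δ2 u=1 z=0 n0=0 x=1 clk=1 y=1 q=1 r=1 v=0 p=1
t14.Δ3 u=1 z=0 n0=0 x=1 clk=1 y=1 q=1 r=0 v=0 p=1
t14.Δ4 u=1 z=0 n0=1 x=1 clk=1 y=1 q=1 r=0 v=0 p=1
t15.Δ0 u=1 z=0 n0=1 x=1 clk=1 y=1 q=1 r=0 v=0 p=1
t15.Δ1 u=1 z=0 n0=1 x=1 clk=0 y=1 q=1 r=0 v=0 p=1
t16.Δ0 u=1 z=0 n0=1 x=1 clk=0 y=1 q=1 r=0 v=0 p=1
t16.Δ1 u=1 z=0 n0=1 x=1 clk=1 y=1 q=1 r=0 v=0 p=1
t16.Δ2 u=0 z=0 n0=1 x=1 clk=1 y=1 q=1 r=0 v=0 p=0
t17.Δ0 u=0 z=0 n0=1 x=1 clk=1 y=1 q=1 r=0 v=0 p=0
t17.Δ1 u=0 z=0 n0=1 x=1 clk=0 y=1 q=1 r=0 v=0 p=0
t18.Δ0 u=0 z=0 n0=1 x=1 clk=0 y=1 q=1 r=0 v=0 p=0
t18.Δ1 u=0 z=0 n0=1 x=1 clk=1 y=1 q=1 r=0 v=0 p=0
t18.Δ2 u=1 z=0 n0=1 x=0 clk=1 y=1 q=0 r=0 v=0 p=1
t18.Δ3 u=1 z=0 n0=1 x=0 clk=1 y=1 q=0 r=1 v=0 p=1
t18.Δ4 u=1 z=0 n0=0 x=0 clk=1 y=1 q=0 r=1 v=0 p=1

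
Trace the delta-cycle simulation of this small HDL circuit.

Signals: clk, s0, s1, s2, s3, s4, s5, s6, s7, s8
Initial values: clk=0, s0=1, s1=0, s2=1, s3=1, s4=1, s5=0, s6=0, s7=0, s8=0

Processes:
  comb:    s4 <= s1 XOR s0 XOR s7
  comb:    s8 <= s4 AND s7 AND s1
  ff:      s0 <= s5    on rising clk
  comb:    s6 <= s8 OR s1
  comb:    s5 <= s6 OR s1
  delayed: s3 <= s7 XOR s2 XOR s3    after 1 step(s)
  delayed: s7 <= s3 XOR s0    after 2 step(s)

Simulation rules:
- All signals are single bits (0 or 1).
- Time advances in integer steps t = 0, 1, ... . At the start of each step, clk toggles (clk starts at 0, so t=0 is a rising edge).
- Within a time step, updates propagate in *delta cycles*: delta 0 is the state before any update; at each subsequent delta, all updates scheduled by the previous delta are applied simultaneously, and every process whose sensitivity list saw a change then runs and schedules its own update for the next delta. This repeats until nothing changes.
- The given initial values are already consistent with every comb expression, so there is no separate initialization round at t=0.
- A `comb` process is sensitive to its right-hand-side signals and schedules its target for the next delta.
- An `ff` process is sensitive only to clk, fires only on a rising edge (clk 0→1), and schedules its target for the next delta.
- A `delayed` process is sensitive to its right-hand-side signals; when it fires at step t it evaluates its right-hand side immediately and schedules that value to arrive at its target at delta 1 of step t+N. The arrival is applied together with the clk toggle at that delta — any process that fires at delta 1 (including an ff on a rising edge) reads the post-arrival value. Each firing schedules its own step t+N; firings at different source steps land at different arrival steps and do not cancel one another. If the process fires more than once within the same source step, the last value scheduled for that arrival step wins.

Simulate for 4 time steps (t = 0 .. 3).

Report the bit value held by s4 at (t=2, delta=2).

1

[bits: s0,clk,s1,s2,s7,s4,s5,s8,s3,s6]
t=0: Δ0=1001010010 Δ1=1101010010 Δ2=0101010010 Δ3=0101000010 | 3Δ
t=1: Δ0=0101000010 Δ1=0001000010 | 1Δ
t=2: Δ0=0001000010 Δ1=0101100010 Δ2=0101110010 | 2Δ
t=3: Δ0=0101110010 Δ1=0001110010 | 1Δ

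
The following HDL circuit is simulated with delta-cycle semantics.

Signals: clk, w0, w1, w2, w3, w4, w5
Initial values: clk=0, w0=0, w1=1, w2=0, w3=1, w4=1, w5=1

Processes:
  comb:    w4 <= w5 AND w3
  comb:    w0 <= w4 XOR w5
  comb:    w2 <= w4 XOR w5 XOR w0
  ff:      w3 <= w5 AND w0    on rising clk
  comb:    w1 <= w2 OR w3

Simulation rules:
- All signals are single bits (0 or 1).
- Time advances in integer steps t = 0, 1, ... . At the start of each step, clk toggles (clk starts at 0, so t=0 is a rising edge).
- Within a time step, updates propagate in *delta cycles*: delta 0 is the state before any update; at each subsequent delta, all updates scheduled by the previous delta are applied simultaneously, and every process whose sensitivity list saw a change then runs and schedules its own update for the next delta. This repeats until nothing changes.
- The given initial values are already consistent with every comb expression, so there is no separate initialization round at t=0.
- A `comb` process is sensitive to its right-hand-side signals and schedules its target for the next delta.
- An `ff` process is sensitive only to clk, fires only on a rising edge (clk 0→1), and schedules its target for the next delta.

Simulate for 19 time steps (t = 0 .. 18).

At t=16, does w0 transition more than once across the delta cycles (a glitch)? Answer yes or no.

no

[bits: w2,w4,w5,w0,w1,w3,clk]
t=0: Δ0=0110110 Δ1=0110111 Δ2=0110101 Δ3=0010001 Δ4=1011001 Δ5=0011101 Δ6=0011001 | 6Δ
t=1: Δ0=0011001 Δ1=0011000 | 1Δ
t=2: Δ0=0011000 Δ1=0011001 Δ2=0011011 Δ3=0111111 Δ4=1110111 Δ5=0110111 | 5Δ
t=3: Δ0=0110111 Δ1=0110110 | 1Δ
t=4: Δ0=0110110 Δ1=0110111 Δ2=0110101 Δ3=0010001 Δ4=1011001 Δ5=0011101 Δ6=0011001 | 6Δ
t=5: Δ0=0011001 Δ1=0011000 | 1Δ
t=6: Δ0=0011000 Δ1=0011001 Δ2=0011011 Δ3=0111111 Δ4=1110111 Δ5=0110111 | 5Δ
t=7: Δ0=0110111 Δ1=0110110 | 1Δ
t=8: Δ0=0110110 Δ1=0110111 Δ2=0110101 Δ3=0010001 Δ4=1011001 Δ5=0011101 Δ6=0011001 | 6Δ
t=9: Δ0=0011001 Δ1=0011000 | 1Δ
t=10: Δ0=0011000 Δ1=0011001 Δ2=0011011 Δ3=0111111 Δ4=1110111 Δ5=0110111 | 5Δ
t=11: Δ0=0110111 Δ1=0110110 | 1Δ
t=12: Δ0=0110110 Δ1=0110111 Δ2=0110101 Δ3=0010001 Δ4=1011001 Δ5=0011101 Δ6=0011001 | 6Δ
t=13: Δ0=0011001 Δ1=0011000 | 1Δ
t=14: Δ0=0011000 Δ1=0011001 Δ2=0011011 Δ3=0111111 Δ4=1110111 Δ5=0110111 | 5Δ
t=15: Δ0=0110111 Δ1=0110110 | 1Δ
t=16: Δ0=0110110 Δ1=0110111 Δ2=0110101 Δ3=0010001 Δ4=1011001 Δ5=0011101 Δ6=0011001 | 6Δ
t=17: Δ0=0011001 Δ1=0011000 | 1Δ
t=18: Δ0=0011000 Δ1=0011001 Δ2=0011011 Δ3=0111111 Δ4=1110111 Δ5=0110111 | 5Δ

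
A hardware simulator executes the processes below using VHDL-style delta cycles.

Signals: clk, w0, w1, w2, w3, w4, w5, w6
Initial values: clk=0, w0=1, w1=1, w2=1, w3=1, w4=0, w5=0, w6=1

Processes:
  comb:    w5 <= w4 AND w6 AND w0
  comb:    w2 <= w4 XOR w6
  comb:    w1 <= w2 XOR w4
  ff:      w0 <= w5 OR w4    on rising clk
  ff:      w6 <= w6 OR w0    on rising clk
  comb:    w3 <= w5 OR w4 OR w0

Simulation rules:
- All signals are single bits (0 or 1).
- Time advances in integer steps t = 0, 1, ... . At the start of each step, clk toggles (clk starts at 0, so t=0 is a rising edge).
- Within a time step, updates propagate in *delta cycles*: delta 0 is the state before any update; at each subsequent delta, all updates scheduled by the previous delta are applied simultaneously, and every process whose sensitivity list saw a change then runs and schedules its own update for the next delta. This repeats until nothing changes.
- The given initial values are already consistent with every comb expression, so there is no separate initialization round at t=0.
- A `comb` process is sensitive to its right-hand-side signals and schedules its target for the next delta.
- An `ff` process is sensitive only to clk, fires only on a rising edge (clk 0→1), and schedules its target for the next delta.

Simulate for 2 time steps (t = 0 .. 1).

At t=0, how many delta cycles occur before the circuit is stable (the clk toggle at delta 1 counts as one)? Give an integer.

[bits: w5,clk,w0,w1,w6,w2,w4,w3]
t=0: Δ0=00111101 Δ1=01111101 Δ2=01011101 Δ3=01011100 | 3Δ
t=1: Δ0=01011100 Δ1=00011100 | 1Δ

3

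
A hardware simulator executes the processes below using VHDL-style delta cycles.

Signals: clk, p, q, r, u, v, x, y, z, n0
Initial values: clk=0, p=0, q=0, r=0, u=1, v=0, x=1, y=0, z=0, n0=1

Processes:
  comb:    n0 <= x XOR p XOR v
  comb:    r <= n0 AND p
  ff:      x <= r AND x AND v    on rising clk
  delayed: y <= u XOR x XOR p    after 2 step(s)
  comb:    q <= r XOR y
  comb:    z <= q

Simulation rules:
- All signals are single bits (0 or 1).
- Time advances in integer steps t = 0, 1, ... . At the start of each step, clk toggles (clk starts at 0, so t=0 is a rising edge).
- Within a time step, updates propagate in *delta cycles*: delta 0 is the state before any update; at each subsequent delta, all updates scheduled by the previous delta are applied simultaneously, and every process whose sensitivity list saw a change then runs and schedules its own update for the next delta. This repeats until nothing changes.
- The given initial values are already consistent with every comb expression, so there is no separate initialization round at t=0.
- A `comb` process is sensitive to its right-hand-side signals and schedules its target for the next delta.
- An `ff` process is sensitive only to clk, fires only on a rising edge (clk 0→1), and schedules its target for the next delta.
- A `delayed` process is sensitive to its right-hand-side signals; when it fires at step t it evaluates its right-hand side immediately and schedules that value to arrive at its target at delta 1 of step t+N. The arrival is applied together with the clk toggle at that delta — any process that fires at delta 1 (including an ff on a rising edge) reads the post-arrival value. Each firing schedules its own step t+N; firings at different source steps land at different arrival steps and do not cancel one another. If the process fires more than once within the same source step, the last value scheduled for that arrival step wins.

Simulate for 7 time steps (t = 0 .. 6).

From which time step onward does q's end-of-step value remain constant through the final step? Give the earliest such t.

[bits: z,clk,u,p,y,x,n0,q,r,v]
t=0: Δ0=0010011000 Δ1=0110011000 Δ2=0110001000 Δ3=0110000000 | 3Δ
t=1: Δ0=0110000000 Δ1=0010000000 | 1Δ
t=2: Δ0=0010000000 Δ1=0110100000 Δ2=0110100100 Δ3=1110100100 | 3Δ
t=3: Δ0=1110100100 Δ1=1010100100 | 1Δ
t=4: Δ0=1010100100 Δ1=1110100100 | 1Δ
t=5: Δ0=1110100100 Δ1=1010100100 | 1Δ
t=6: Δ0=1010100100 Δ1=1110100100 | 1Δ

2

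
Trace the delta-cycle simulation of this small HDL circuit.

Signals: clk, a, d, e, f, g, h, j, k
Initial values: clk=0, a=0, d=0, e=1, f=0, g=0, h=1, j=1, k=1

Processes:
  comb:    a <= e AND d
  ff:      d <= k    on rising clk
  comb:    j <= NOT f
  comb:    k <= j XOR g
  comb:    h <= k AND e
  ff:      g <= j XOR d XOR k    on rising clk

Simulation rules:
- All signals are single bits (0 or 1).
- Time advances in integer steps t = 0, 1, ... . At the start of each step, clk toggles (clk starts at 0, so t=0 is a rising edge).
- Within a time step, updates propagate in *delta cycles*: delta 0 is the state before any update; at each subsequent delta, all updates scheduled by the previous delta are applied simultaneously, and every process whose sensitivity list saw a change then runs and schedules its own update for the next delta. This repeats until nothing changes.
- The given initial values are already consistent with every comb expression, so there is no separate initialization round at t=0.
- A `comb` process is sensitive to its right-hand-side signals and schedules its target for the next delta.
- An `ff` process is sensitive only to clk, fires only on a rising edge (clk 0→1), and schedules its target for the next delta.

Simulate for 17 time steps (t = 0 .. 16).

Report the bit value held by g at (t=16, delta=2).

0

[bits: f,clk,a,k,g,d,h,e,j]
t=0: Δ0=000100111 Δ1=010100111 Δ2=010101111 Δ3=011101111 | 3Δ
t=1: Δ0=011101111 Δ1=001101111 | 1Δ
t=2: Δ0=001101111 Δ1=011101111 Δ2=011111111 Δ3=011011111 Δ4=011011011 | 4Δ
t=3: Δ0=011011011 Δ1=001011011 | 1Δ
t=4: Δ0=001011011 Δ1=011011011 Δ2=011000011 Δ3=010100011 Δ4=010100111 | 4Δ
t=5: Δ0=010100111 Δ1=000100111 | 1Δ
t=6: Δ0=000100111 Δ1=010100111 Δ2=010101111 Δ3=011101111 | 3Δ
t=7: Δ0=011101111 Δ1=001101111 | 1Δ
t=8: Δ0=001101111 Δ1=011101111 Δ2=011111111 Δ3=011011111 Δ4=011011011 | 4Δ
t=9: Δ0=011011011 Δ1=001011011 | 1Δ
t=10: Δ0=001011011 Δ1=011011011 Δ2=011000011 Δ3=010100011 Δ4=010100111 | 4Δ
t=11: Δ0=010100111 Δ1=000100111 | 1Δ
t=12: Δ0=000100111 Δ1=010100111 Δ2=010101111 Δ3=011101111 | 3Δ
t=13: Δ0=011101111 Δ1=001101111 | 1Δ
t=14: Δ0=001101111 Δ1=011101111 Δ2=011111111 Δ3=011011111 Δ4=011011011 | 4Δ
t=15: Δ0=011011011 Δ1=001011011 | 1Δ
t=16: Δ0=001011011 Δ1=011011011 Δ2=011000011 Δ3=010100011 Δ4=010100111 | 4Δ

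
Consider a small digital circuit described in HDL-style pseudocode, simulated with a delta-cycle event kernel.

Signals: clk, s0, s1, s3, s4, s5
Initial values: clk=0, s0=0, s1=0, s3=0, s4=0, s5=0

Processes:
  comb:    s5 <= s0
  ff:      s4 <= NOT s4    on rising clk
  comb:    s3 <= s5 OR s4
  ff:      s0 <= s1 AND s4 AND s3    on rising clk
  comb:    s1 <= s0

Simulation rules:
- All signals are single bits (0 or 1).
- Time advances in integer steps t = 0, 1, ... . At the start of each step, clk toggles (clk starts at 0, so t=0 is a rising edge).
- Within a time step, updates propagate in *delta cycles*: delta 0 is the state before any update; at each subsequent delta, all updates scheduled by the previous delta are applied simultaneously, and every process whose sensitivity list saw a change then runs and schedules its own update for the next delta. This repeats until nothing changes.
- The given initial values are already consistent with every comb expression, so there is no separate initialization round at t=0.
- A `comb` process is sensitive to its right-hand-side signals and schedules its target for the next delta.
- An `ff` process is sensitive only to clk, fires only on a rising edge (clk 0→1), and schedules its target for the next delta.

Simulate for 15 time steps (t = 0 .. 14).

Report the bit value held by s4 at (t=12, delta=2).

t0.Δ0 clk=0 s1=0 s5=0 s4=0 s0=0 s3=0
t0.Δ1 clk=1 s1=0 s5=0 s4=0 s0=0 s3=0
t0.Δ2 clk=1 s1=0 s5=0 s4=1 s0=0 s3=0
t0.Δ3 clk=1 s1=0 s5=0 s4=1 s0=0 s3=1
t1.Δ0 clk=1 s1=0 s5=0 s4=1 s0=0 s3=1
t1.Δ1 clk=0 s1=0 s5=0 s4=1 s0=0 s3=1
t2.Δ0 clk=0 s1=0 s5=0 s4=1 s0=0 s3=1
t2.Δ1 clk=1 s1=0 s5=0 s4=1 s0=0 s3=1
t2.Δ2 clk=1 s1=0 s5=0 s4=0 s0=0 s3=1
t2.Δ3 clk=1 s1=0 s5=0 s4=0 s0=0 s3=0
t3.Δ0 clk=1 s1=0 s5=0 s4=0 s0=0 s3=0
t3.Δ1 clk=0 s1=0 s5=0 s4=0 s0=0 s3=0
t4.Δ0 clk=0 s1=0 s5=0 s4=0 s0=0 s3=0
t4.Δ1 clk=1 s1=0 s5=0 s4=0 s0=0 s3=0
t4.Δ2 clk=1 s1=0 s5=0 s4=1 s0=0 s3=0
t4.Δ3 clk=1 s1=0 s5=0 s4=1 s0=0 s3=1
t5.Δ0 clk=1 s1=0 s5=0 s4=1 s0=0 s3=1
t5.Δ1 clk=0 s1=0 s5=0 s4=1 s0=0 s3=1
t6.Δ0 clk=0 s1=0 s5=0 s4=1 s0=0 s3=1
t6.Δ1 clk=1 s1=0 s5=0 s4=1 s0=0 s3=1
t6.Δ2 clk=1 s1=0 s5=0 s4=0 s0=0 s3=1
t6.Δ3 clk=1 s1=0 s5=0 s4=0 s0=0 s3=0
t7.Δ0 clk=1 s1=0 s5=0 s4=0 s0=0 s3=0
t7.Δ1 clk=0 s1=0 s5=0 s4=0 s0=0 s3=0
t8.Δ0 clk=0 s1=0 s5=0 s4=0 s0=0 s3=0
t8.Δ1 clk=1 s1=0 s5=0 s4=0 s0=0 s3=0
t8.Δ2 clk=1 s1=0 s5=0 s4=1 s0=0 s3=0
t8.Δ3 clk=1 s1=0 s5=0 s4=1 s0=0 s3=1
t9.Δ0 clk=1 s1=0 s5=0 s4=1 s0=0 s3=1
t9.Δ1 clk=0 s1=0 s5=0 s4=1 s0=0 s3=1
t10.Δ0 clk=0 s1=0 s5=0 s4=1 s0=0 s3=1
t10.Δ1 clk=1 s1=0 s5=0 s4=1 s0=0 s3=1
t10.Δ2 clk=1 s1=0 s5=0 s4=0 s0=0 s3=1
t10.Δ3 clk=1 s1=0 s5=0 s4=0 s0=0 s3=0
t11.Δ0 clk=1 s1=0 s5=0 s4=0 s0=0 s3=0
t11.Δ1 clk=0 s1=0 s5=0 s4=0 s0=0 s3=0
t12.Δ0 clk=0 s1=0 s5=0 s4=0 s0=0 s3=0
t12.Δ1 clk=1 s1=0 s5=0 s4=0 s0=0 s3=0
t12.Δ2 clk=1 s1=0 s5=0 s4=1 s0=0 s3=0
t12.Δ3 clk=1 s1=0 s5=0 s4=1 s0=0 s3=1
t13.Δ0 clk=1 s1=0 s5=0 s4=1 s0=0 s3=1
t13.Δ1 clk=0 s1=0 s5=0 s4=1 s0=0 s3=1
t14.Δ0 clk=0 s1=0 s5=0 s4=1 s0=0 s3=1
t14.Δ1 clk=1 s1=0 s5=0 s4=1 s0=0 s3=1
t14.Δ2 clk=1 s1=0 s5=0 s4=0 s0=0 s3=1
t14.Δ3 clk=1 s1=0 s5=0 s4=0 s0=0 s3=0

1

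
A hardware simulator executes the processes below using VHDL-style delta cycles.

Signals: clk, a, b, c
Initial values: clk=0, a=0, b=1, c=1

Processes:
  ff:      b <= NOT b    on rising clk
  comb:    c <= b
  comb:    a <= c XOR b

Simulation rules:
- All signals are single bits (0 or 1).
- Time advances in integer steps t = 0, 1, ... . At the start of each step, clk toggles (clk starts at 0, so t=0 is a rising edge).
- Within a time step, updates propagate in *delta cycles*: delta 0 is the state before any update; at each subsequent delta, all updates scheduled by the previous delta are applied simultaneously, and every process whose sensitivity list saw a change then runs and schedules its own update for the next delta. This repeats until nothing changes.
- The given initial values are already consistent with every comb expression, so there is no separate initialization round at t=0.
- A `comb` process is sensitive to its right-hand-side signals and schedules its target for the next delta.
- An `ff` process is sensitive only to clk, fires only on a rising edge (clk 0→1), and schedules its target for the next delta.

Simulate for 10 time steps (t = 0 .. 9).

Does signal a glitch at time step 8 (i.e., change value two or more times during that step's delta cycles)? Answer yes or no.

[bits: b,clk,a,c]
t=0: Δ0=1001 Δ1=1101 Δ2=0101 Δ3=0110 Δ4=0100 | 4Δ
t=1: Δ0=0100 Δ1=0000 | 1Δ
t=2: Δ0=0000 Δ1=0100 Δ2=1100 Δ3=1111 Δ4=1101 | 4Δ
t=3: Δ0=1101 Δ1=1001 | 1Δ
t=4: Δ0=1001 Δ1=1101 Δ2=0101 Δ3=0110 Δ4=0100 | 4Δ
t=5: Δ0=0100 Δ1=0000 | 1Δ
t=6: Δ0=0000 Δ1=0100 Δ2=1100 Δ3=1111 Δ4=1101 | 4Δ
t=7: Δ0=1101 Δ1=1001 | 1Δ
t=8: Δ0=1001 Δ1=1101 Δ2=0101 Δ3=0110 Δ4=0100 | 4Δ
t=9: Δ0=0100 Δ1=0000 | 1Δ

yes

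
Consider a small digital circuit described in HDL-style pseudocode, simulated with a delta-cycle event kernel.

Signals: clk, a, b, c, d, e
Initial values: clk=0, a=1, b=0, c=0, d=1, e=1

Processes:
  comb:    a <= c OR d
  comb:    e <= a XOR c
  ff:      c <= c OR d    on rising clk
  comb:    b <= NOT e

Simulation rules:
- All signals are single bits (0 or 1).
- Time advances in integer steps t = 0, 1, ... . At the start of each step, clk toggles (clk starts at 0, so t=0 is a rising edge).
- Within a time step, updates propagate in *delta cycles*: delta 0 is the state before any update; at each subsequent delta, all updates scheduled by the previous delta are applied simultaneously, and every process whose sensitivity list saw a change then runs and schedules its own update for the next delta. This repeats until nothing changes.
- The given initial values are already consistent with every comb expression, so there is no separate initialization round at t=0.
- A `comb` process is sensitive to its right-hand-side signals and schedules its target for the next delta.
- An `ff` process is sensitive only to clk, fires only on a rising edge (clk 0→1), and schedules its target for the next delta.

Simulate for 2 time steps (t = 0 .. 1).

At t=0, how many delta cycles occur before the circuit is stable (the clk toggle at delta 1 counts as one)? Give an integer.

t=0 Δ0: clk=0 d=1 c=0 e=1 b=0 a=1
  Δ1: clk:0→1
  Δ2: c:0→1
  Δ3: e:1→0
  Δ4: b:0→1
  (4Δ to stable)
t=1 Δ0: clk=1 d=1 c=1 e=0 b=1 a=1
  Δ1: clk:1→0
  (1Δ to stable)

4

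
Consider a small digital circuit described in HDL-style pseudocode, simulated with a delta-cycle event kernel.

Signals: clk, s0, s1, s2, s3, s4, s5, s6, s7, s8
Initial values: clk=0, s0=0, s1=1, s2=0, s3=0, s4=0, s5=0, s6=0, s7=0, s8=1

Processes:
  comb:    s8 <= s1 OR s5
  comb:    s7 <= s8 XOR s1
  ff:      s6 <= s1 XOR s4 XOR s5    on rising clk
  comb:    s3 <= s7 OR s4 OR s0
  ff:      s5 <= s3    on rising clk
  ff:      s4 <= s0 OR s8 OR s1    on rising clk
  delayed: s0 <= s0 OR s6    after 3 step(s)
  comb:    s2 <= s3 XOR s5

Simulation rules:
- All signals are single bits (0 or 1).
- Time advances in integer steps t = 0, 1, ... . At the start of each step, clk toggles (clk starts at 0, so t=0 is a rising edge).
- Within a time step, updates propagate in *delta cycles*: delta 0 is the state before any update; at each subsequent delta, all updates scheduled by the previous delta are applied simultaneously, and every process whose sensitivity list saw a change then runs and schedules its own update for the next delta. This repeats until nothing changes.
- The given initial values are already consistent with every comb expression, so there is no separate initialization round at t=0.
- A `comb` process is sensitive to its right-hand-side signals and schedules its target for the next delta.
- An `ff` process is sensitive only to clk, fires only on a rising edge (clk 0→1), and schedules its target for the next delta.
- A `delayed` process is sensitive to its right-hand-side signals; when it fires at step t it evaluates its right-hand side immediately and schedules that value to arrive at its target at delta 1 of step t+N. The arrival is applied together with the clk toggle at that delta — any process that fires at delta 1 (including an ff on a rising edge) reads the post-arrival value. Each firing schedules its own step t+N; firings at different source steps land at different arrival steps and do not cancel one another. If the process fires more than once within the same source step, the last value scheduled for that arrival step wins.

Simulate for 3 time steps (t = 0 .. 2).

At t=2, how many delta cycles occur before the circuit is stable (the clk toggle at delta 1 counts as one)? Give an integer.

t=0 Δ0: s2=0 s6=0 s3=0 s7=0 s0=0 s1=1 s5=0 s8=1 clk=0 s4=0
  Δ1: clk:0→1
  Δ2: s6:0→1, s4:0→1
  Δ3: s3:0→1
  Δ4: s2:0→1
  (4Δ to stable)
t=1 Δ0: s2=1 s6=1 s3=1 s7=0 s0=0 s1=1 s5=0 s8=1 clk=1 s4=1
  Δ1: clk:1→0
  (1Δ to stable)
t=2 Δ0: s2=1 s6=1 s3=1 s7=0 s0=0 s1=1 s5=0 s8=1 clk=0 s4=1
  Δ1: clk:0→1
  Δ2: s6:1→0, s5:0→1
  Δ3: s2:1→0
  (3Δ to stable)

3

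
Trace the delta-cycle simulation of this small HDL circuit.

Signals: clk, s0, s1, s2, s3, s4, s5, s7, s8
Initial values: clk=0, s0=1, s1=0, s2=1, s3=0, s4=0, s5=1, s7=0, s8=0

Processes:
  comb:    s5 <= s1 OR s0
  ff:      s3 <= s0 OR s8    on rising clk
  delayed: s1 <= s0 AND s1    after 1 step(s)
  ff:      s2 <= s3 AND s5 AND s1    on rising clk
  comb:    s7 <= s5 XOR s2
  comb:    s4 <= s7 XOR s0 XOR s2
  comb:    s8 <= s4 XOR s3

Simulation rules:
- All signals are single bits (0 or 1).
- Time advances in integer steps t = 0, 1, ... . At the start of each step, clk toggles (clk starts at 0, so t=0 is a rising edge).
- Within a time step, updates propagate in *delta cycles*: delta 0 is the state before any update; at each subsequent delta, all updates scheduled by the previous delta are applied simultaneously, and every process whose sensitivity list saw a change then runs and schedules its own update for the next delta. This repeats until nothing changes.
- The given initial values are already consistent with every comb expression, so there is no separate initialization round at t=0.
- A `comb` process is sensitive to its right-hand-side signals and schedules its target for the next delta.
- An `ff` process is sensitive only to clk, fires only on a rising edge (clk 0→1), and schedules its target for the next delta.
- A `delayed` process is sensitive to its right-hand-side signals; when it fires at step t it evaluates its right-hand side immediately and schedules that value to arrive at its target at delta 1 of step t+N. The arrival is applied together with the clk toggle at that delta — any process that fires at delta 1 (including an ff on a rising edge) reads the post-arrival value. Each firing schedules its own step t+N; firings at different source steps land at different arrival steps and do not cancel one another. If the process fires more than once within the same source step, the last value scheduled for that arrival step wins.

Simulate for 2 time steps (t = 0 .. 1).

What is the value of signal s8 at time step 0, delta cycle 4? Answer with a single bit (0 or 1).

0

t0.Δ0 s0=1 s7=0 s8=0 s5=1 clk=0 s2=1 s3=0 s4=0 s1=0
t0.Δ1 s0=1 s7=0 s8=0 s5=1 clk=1 s2=1 s3=0 s4=0 s1=0
t0.Δ2 s0=1 s7=0 s8=0 s5=1 clk=1 s2=0 s3=1 s4=0 s1=0
t0.Δ3 s0=1 s7=1 s8=1 s5=1 clk=1 s2=0 s3=1 s4=1 s1=0
t0.Δ4 s0=1 s7=1 s8=0 s5=1 clk=1 s2=0 s3=1 s4=0 s1=0
t0.Δ5 s0=1 s7=1 s8=1 s5=1 clk=1 s2=0 s3=1 s4=0 s1=0
t1.Δ0 s0=1 s7=1 s8=1 s5=1 clk=1 s2=0 s3=1 s4=0 s1=0
t1.Δ1 s0=1 s7=1 s8=1 s5=1 clk=0 s2=0 s3=1 s4=0 s1=0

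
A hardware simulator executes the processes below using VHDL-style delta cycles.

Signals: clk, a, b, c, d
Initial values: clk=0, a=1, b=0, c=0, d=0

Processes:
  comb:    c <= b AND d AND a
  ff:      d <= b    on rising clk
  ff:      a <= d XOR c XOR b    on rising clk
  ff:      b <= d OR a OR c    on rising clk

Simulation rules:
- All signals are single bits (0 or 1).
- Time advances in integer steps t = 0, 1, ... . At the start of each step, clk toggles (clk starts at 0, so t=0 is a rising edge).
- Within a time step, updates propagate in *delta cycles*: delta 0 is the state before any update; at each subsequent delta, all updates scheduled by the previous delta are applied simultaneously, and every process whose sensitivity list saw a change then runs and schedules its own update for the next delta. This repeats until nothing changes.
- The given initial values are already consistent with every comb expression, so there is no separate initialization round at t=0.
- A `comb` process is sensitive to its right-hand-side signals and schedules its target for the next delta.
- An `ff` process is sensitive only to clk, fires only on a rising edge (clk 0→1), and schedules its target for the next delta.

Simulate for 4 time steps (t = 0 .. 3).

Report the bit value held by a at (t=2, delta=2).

1

[bits: clk,d,c,a,b]
t=0: Δ0=00010 Δ1=10010 Δ2=10001 | 2Δ
t=1: Δ0=10001 Δ1=00001 | 1Δ
t=2: Δ0=00001 Δ1=10001 Δ2=11010 | 2Δ
t=3: Δ0=11010 Δ1=01010 | 1Δ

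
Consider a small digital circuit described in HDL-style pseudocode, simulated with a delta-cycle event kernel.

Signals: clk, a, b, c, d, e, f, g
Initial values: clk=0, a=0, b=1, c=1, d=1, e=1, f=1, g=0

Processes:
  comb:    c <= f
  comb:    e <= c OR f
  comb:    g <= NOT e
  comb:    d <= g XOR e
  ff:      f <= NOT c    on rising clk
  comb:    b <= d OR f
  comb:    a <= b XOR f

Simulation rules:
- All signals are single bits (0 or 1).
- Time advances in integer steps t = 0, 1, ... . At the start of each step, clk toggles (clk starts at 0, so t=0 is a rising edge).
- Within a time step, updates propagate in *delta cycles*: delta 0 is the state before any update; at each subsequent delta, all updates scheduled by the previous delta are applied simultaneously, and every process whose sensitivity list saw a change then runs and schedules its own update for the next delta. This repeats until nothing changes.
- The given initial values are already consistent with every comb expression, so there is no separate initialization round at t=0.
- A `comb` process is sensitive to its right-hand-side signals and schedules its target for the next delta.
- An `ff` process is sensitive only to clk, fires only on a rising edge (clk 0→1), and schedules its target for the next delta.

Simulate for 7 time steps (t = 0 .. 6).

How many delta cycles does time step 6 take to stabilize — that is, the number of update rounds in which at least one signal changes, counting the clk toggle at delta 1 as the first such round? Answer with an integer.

t0.Δ0 clk=0 a=0 d=1 g=0 c=1 f=1 b=1 e=1
t0.Δ1 clk=1 a=0 d=1 g=0 c=1 f=1 b=1 e=1
t0.Δ2 clk=1 a=0 d=1 g=0 c=1 f=0 b=1 e=1
t0.Δ3 clk=1 a=1 d=1 g=0 c=0 f=0 b=1 e=1
t0.Δ4 clk=1 a=1 d=1 g=0 c=0 f=0 b=1 e=0
t0.Δ5 clk=1 a=1 d=0 g=1 c=0 f=0 b=1 e=0
t0.Δ6 clk=1 a=1 d=1 g=1 c=0 f=0 b=0 e=0
t0.Δ7 clk=1 a=0 d=1 g=1 c=0 f=0 b=1 e=0
t0.Δ8 clk=1 a=1 d=1 g=1 c=0 f=0 b=1 e=0
t1.Δ0 clk=1 a=1 d=1 g=1 c=0 f=0 b=1 e=0
t1.Δ1 clk=0 a=1 d=1 g=1 c=0 f=0 b=1 e=0
t2.Δ0 clk=0 a=1 d=1 g=1 c=0 f=0 b=1 e=0
t2.Δ1 clk=1 a=1 d=1 g=1 c=0 f=0 b=1 e=0
t2.Δ2 clk=1 a=1 d=1 g=1 c=0 f=1 b=1 e=0
t2.Δ3 clk=1 a=0 d=1 g=1 c=1 f=1 b=1 e=1
t2.Δ4 clk=1 a=0 d=0 g=0 c=1 f=1 b=1 e=1
t2.Δ5 clk=1 a=0 d=1 g=0 c=1 f=1 b=1 e=1
t3.Δ0 clk=1 a=0 d=1 g=0 c=1 f=1 b=1 e=1
t3.Δ1 clk=0 a=0 d=1 g=0 c=1 f=1 b=1 e=1
t4.Δ0 clk=0 a=0 d=1 g=0 c=1 f=1 b=1 e=1
t4.Δ1 clk=1 a=0 d=1 g=0 c=1 f=1 b=1 e=1
t4.Δ2 clk=1 a=0 d=1 g=0 c=1 f=0 b=1 e=1
t4.Δ3 clk=1 a=1 d=1 g=0 c=0 f=0 b=1 e=1
t4.Δ4 clk=1 a=1 d=1 g=0 c=0 f=0 b=1 e=0
t4.Δ5 clk=1 a=1 d=0 g=1 c=0 f=0 b=1 e=0
t4.Δ6 clk=1 a=1 d=1 g=1 c=0 f=0 b=0 e=0
t4.Δ7 clk=1 a=0 d=1 g=1 c=0 f=0 b=1 e=0
t4.Δ8 clk=1 a=1 d=1 g=1 c=0 f=0 b=1 e=0
t5.Δ0 clk=1 a=1 d=1 g=1 c=0 f=0 b=1 e=0
t5.Δ1 clk=0 a=1 d=1 g=1 c=0 f=0 b=1 e=0
t6.Δ0 clk=0 a=1 d=1 g=1 c=0 f=0 b=1 e=0
t6.Δ1 clk=1 a=1 d=1 g=1 c=0 f=0 b=1 e=0
t6.Δ2 clk=1 a=1 d=1 g=1 c=0 f=1 b=1 e=0
t6.Δ3 clk=1 a=0 d=1 g=1 c=1 f=1 b=1 e=1
t6.Δ4 clk=1 a=0 d=0 g=0 c=1 f=1 b=1 e=1
t6.Δ5 clk=1 a=0 d=1 g=0 c=1 f=1 b=1 e=1

5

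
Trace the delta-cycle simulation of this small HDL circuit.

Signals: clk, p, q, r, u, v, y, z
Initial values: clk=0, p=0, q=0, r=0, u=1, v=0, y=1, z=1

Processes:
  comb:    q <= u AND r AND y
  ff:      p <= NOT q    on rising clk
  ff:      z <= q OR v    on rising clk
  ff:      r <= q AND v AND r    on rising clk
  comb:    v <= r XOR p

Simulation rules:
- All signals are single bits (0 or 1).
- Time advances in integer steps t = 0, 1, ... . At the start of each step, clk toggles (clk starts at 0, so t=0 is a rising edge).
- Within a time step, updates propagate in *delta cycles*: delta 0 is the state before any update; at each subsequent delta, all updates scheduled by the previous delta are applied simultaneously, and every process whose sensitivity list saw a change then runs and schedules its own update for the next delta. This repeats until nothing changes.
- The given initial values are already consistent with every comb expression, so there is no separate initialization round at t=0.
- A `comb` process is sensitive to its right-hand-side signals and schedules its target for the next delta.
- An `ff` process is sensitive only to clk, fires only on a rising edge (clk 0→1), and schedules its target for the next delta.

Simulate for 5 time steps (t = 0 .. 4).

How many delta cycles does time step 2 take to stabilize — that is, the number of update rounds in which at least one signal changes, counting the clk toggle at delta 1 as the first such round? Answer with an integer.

t0.Δ0 clk=0 u=1 q=0 y=1 v=0 z=1 r=0 p=0
t0.Δ1 clk=1 u=1 q=0 y=1 v=0 z=1 r=0 p=0
t0.Δ2 clk=1 u=1 q=0 y=1 v=0 z=0 r=0 p=1
t0.Δ3 clk=1 u=1 q=0 y=1 v=1 z=0 r=0 p=1
t1.Δ0 clk=1 u=1 q=0 y=1 v=1 z=0 r=0 p=1
t1.Δ1 clk=0 u=1 q=0 y=1 v=1 z=0 r=0 p=1
t2.Δ0 clk=0 u=1 q=0 y=1 v=1 z=0 r=0 p=1
t2.Δ1 clk=1 u=1 q=0 y=1 v=1 z=0 r=0 p=1
t2.Δ2 clk=1 u=1 q=0 y=1 v=1 z=1 r=0 p=1
t3.Δ0 clk=1 u=1 q=0 y=1 v=1 z=1 r=0 p=1
t3.Δ1 clk=0 u=1 q=0 y=1 v=1 z=1 r=0 p=1
t4.Δ0 clk=0 u=1 q=0 y=1 v=1 z=1 r=0 p=1
t4.Δ1 clk=1 u=1 q=0 y=1 v=1 z=1 r=0 p=1

2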